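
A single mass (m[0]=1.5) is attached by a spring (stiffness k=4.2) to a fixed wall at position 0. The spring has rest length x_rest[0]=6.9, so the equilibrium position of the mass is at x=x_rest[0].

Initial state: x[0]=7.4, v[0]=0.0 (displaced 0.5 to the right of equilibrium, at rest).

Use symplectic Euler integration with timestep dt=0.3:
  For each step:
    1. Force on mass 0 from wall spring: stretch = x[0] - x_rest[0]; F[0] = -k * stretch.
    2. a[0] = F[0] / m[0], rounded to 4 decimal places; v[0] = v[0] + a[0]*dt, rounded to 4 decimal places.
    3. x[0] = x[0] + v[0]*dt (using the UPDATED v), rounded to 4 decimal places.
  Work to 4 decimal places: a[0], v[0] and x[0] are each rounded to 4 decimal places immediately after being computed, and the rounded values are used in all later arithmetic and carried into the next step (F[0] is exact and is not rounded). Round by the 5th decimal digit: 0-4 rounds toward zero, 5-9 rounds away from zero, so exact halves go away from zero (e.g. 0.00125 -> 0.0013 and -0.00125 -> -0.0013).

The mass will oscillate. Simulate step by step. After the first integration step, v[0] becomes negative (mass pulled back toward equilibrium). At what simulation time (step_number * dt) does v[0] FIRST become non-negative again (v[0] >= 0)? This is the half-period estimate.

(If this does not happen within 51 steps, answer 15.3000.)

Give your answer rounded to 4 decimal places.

Step 0: x=[7.4000] v=[0.0000]
Step 1: x=[7.2740] v=[-0.4200]
Step 2: x=[7.0537] v=[-0.7342]
Step 3: x=[6.7947] v=[-0.8633]
Step 4: x=[6.5622] v=[-0.7749]
Step 5: x=[6.4148] v=[-0.4912]
Step 6: x=[6.3897] v=[-0.0836]
Step 7: x=[6.4932] v=[0.3450]
First v>=0 after going negative at step 7, time=2.1000

Answer: 2.1000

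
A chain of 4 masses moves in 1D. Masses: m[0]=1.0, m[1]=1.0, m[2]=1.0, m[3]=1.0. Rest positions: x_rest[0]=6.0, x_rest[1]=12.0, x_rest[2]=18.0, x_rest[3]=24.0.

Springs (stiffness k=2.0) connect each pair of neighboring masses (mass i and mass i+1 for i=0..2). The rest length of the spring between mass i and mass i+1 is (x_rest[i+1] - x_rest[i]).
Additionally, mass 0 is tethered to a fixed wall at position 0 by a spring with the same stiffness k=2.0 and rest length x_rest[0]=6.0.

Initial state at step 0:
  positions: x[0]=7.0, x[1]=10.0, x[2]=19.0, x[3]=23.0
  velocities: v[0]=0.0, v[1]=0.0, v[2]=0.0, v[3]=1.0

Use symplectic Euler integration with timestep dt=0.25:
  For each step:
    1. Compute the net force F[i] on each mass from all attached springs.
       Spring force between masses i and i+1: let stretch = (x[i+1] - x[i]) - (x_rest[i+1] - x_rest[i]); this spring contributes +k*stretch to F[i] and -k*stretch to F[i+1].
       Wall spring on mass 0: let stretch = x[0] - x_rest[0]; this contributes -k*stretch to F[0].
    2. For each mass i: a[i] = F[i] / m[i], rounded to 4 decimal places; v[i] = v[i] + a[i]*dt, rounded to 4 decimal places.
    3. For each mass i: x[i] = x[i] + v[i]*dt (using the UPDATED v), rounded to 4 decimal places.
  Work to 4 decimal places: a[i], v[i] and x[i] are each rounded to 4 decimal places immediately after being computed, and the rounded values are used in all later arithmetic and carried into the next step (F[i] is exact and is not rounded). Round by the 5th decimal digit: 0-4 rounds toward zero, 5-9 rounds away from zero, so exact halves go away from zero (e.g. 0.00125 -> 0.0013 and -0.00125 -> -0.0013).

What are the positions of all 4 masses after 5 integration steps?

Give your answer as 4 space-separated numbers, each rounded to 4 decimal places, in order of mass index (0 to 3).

Answer: 4.8395 13.3309 16.8553 24.8736

Derivation:
Step 0: x=[7.0000 10.0000 19.0000 23.0000] v=[0.0000 0.0000 0.0000 1.0000]
Step 1: x=[6.5000 10.7500 18.3750 23.5000] v=[-2.0000 3.0000 -2.5000 2.0000]
Step 2: x=[5.7188 11.9219 17.4375 24.1094] v=[-3.1250 4.6875 -3.7500 2.4375]
Step 3: x=[4.9981 13.0079 16.6445 24.6348] v=[-2.8829 4.3438 -3.1719 2.1016]
Step 4: x=[4.6538 13.5472 16.3957 24.9114] v=[-1.3771 2.1572 -0.9951 1.1065]
Step 5: x=[4.8395 13.3309 16.8553 24.8736] v=[0.7427 -0.8653 1.8385 -0.1514]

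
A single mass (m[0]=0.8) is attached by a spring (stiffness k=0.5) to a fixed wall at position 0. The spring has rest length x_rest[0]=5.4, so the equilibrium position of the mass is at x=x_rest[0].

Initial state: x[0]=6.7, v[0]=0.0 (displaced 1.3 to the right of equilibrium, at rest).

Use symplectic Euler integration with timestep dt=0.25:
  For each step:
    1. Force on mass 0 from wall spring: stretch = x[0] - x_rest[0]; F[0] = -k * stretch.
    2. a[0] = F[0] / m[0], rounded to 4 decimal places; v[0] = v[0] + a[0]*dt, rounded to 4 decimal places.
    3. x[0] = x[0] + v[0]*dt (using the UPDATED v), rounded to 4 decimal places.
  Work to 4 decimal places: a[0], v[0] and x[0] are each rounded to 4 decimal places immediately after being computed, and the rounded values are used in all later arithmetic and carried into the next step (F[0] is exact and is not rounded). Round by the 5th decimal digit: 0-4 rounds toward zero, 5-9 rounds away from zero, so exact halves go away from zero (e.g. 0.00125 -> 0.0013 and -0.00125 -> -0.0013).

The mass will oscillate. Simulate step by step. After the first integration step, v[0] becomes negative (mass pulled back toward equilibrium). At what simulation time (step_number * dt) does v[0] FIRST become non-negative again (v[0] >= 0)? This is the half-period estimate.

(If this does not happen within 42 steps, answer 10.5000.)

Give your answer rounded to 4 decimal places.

Answer: 4.0000

Derivation:
Step 0: x=[6.7000] v=[0.0000]
Step 1: x=[6.6492] v=[-0.2031]
Step 2: x=[6.5496] v=[-0.3983]
Step 3: x=[6.4051] v=[-0.5779]
Step 4: x=[6.2214] v=[-0.7350]
Step 5: x=[6.0056] v=[-0.8634]
Step 6: x=[5.7661] v=[-0.9580]
Step 7: x=[5.5123] v=[-1.0152]
Step 8: x=[5.2541] v=[-1.0328]
Step 9: x=[5.0016] v=[-1.0100]
Step 10: x=[4.7647] v=[-0.9478]
Step 11: x=[4.5526] v=[-0.8485]
Step 12: x=[4.3736] v=[-0.7161]
Step 13: x=[4.2347] v=[-0.5557]
Step 14: x=[4.1413] v=[-0.3736]
Step 15: x=[4.0971] v=[-0.1769]
Step 16: x=[4.1038] v=[0.0267]
First v>=0 after going negative at step 16, time=4.0000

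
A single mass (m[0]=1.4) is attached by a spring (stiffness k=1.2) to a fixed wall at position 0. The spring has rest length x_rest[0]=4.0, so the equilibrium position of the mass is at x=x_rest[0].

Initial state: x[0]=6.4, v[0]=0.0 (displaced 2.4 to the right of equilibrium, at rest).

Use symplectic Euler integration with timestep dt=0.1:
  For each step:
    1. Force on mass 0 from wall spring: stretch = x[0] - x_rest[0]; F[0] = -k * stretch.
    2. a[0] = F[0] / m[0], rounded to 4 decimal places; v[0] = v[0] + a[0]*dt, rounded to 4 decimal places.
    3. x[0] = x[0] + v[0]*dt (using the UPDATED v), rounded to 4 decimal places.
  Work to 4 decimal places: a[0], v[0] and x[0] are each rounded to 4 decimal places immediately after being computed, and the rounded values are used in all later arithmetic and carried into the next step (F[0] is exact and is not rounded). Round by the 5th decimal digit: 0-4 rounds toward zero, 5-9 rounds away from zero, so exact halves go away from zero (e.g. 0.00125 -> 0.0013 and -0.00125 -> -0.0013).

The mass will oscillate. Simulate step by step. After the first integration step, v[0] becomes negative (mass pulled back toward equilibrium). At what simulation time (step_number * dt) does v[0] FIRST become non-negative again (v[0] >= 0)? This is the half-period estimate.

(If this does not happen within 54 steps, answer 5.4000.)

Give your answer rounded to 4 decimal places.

Answer: 3.4000

Derivation:
Step 0: x=[6.4000] v=[0.0000]
Step 1: x=[6.3794] v=[-0.2057]
Step 2: x=[6.3384] v=[-0.4097]
Step 3: x=[6.2774] v=[-0.6101]
Step 4: x=[6.1969] v=[-0.8053]
Step 5: x=[6.0975] v=[-0.9936]
Step 6: x=[5.9802] v=[-1.1734]
Step 7: x=[5.8459] v=[-1.3431]
Step 8: x=[5.6958] v=[-1.5013]
Step 9: x=[5.5311] v=[-1.6467]
Step 10: x=[5.3533] v=[-1.7779]
Step 11: x=[5.1639] v=[-1.8939]
Step 12: x=[4.9645] v=[-1.9937]
Step 13: x=[4.7569] v=[-2.0764]
Step 14: x=[4.5428] v=[-2.1413]
Step 15: x=[4.3240] v=[-2.1878]
Step 16: x=[4.1024] v=[-2.2156]
Step 17: x=[3.8800] v=[-2.2244]
Step 18: x=[3.6586] v=[-2.2141]
Step 19: x=[3.4401] v=[-2.1848]
Step 20: x=[3.2264] v=[-2.1368]
Step 21: x=[3.0194] v=[-2.0705]
Step 22: x=[2.8208] v=[-1.9865]
Step 23: x=[2.6323] v=[-1.8854]
Step 24: x=[2.4555] v=[-1.7682]
Step 25: x=[2.2919] v=[-1.6358]
Step 26: x=[2.1430] v=[-1.4894]
Step 27: x=[2.0100] v=[-1.3302]
Step 28: x=[1.8940] v=[-1.1596]
Step 29: x=[1.7961] v=[-0.9791]
Step 30: x=[1.7171] v=[-0.7902]
Step 31: x=[1.6577] v=[-0.5945]
Step 32: x=[1.6183] v=[-0.3937]
Step 33: x=[1.5993] v=[-0.1896]
Step 34: x=[1.6009] v=[0.0162]
First v>=0 after going negative at step 34, time=3.4000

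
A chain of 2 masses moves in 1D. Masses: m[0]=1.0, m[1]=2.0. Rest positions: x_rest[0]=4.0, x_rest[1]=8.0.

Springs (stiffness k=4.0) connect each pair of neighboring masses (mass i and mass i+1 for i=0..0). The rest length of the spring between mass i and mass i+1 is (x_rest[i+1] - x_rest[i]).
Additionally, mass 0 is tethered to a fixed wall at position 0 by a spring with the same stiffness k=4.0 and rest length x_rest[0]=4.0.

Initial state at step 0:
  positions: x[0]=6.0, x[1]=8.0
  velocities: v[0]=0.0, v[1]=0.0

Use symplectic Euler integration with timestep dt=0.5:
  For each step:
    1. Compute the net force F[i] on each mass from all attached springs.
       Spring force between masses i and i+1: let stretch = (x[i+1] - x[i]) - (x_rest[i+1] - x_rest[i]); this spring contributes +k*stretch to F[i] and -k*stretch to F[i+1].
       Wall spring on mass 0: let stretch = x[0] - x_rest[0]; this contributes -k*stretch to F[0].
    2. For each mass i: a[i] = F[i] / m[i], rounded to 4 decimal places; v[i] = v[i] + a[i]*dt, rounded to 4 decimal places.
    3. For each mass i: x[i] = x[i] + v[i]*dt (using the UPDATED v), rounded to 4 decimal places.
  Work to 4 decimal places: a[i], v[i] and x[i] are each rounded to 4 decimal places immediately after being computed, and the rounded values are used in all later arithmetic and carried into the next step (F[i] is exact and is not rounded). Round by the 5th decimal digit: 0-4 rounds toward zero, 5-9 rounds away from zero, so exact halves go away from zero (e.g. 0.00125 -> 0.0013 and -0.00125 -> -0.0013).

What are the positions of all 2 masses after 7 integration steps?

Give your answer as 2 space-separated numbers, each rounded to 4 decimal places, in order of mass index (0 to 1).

Step 0: x=[6.0000 8.0000] v=[0.0000 0.0000]
Step 1: x=[2.0000 9.0000] v=[-8.0000 2.0000]
Step 2: x=[3.0000 8.5000] v=[2.0000 -1.0000]
Step 3: x=[6.5000 7.2500] v=[7.0000 -2.5000]
Step 4: x=[4.2500 7.6250] v=[-4.5000 0.7500]
Step 5: x=[1.1250 8.3125] v=[-6.2500 1.3750]
Step 6: x=[4.0625 7.4063] v=[5.8750 -1.8125]
Step 7: x=[6.2813 6.8282] v=[4.4376 -1.1563]

Answer: 6.2813 6.8282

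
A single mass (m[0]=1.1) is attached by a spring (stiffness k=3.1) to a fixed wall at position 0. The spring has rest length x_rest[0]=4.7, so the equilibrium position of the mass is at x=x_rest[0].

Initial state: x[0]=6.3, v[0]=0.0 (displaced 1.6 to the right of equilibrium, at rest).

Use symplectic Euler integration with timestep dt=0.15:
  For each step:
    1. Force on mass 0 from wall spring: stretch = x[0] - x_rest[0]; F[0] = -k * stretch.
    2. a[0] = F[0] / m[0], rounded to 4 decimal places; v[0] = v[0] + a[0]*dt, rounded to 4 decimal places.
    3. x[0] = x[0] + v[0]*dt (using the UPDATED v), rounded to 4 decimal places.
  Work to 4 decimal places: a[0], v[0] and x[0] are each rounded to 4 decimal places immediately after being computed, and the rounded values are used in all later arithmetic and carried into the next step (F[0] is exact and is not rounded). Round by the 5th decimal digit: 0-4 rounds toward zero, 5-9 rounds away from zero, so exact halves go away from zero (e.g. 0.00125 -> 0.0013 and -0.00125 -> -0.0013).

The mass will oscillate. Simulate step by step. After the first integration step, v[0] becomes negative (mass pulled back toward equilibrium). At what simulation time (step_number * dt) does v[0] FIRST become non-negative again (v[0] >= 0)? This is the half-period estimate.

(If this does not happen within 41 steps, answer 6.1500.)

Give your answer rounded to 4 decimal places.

Answer: 1.9500

Derivation:
Step 0: x=[6.3000] v=[0.0000]
Step 1: x=[6.1985] v=[-0.6764]
Step 2: x=[6.0020] v=[-1.3099]
Step 3: x=[5.7230] v=[-1.8603]
Step 4: x=[5.3791] v=[-2.2928]
Step 5: x=[4.9921] v=[-2.5799]
Step 6: x=[4.5866] v=[-2.7034]
Step 7: x=[4.1883] v=[-2.6555]
Step 8: x=[3.8224] v=[-2.4392]
Step 9: x=[3.5122] v=[-2.0682]
Step 10: x=[3.2773] v=[-1.5661]
Step 11: x=[3.1326] v=[-0.9647]
Step 12: x=[3.0873] v=[-0.3021]
Step 13: x=[3.1442] v=[0.3796]
First v>=0 after going negative at step 13, time=1.9500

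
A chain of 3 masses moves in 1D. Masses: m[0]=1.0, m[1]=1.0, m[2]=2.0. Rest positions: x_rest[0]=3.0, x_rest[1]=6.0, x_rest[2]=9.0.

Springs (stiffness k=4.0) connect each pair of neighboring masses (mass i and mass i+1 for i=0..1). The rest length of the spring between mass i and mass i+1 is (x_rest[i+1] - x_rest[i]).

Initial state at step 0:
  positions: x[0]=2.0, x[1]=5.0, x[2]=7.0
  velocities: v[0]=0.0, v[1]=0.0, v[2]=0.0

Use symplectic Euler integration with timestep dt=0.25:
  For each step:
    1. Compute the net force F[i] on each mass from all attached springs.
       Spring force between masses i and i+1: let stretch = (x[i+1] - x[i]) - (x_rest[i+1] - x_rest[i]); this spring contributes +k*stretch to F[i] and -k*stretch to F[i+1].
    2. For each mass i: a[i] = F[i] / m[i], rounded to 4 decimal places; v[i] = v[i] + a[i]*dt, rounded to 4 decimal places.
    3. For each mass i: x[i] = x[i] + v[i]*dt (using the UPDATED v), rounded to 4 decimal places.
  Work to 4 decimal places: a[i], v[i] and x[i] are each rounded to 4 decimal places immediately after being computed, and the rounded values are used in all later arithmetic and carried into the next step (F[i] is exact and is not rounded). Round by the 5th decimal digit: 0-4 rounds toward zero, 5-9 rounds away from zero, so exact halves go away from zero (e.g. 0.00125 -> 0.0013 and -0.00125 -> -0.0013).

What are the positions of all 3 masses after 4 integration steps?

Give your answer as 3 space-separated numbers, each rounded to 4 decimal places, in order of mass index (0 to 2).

Step 0: x=[2.0000 5.0000 7.0000] v=[0.0000 0.0000 0.0000]
Step 1: x=[2.0000 4.7500 7.1250] v=[0.0000 -1.0000 0.5000]
Step 2: x=[1.9375 4.4063 7.3281] v=[-0.2500 -1.3750 0.8125]
Step 3: x=[1.7422 4.1758 7.5410] v=[-0.7812 -0.9220 0.8516]
Step 4: x=[1.4053 4.1782 7.7083] v=[-1.3476 0.0096 0.6690]

Answer: 1.4053 4.1782 7.7083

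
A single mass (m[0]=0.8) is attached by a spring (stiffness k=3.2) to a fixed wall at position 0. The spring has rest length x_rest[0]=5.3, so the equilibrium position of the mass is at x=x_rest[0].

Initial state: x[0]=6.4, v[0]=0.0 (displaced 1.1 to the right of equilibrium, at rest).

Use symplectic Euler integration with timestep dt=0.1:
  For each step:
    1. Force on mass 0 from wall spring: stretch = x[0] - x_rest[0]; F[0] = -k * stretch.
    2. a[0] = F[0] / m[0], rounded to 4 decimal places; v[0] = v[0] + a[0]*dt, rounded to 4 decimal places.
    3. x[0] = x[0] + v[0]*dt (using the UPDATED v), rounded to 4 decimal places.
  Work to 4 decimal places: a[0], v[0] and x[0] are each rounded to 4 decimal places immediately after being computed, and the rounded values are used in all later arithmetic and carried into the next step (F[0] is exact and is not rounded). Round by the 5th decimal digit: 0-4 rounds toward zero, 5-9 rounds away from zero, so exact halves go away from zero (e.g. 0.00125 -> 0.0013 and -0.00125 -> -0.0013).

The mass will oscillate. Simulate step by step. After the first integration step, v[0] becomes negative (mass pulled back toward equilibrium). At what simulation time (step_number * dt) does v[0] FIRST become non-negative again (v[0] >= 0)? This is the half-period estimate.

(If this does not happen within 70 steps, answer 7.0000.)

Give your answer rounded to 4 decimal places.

Step 0: x=[6.4000] v=[0.0000]
Step 1: x=[6.3560] v=[-0.4400]
Step 2: x=[6.2698] v=[-0.8624]
Step 3: x=[6.1448] v=[-1.2503]
Step 4: x=[5.9860] v=[-1.5882]
Step 5: x=[5.7997] v=[-1.8626]
Step 6: x=[5.5935] v=[-2.0625]
Step 7: x=[5.3755] v=[-2.1799]
Step 8: x=[5.1545] v=[-2.2101]
Step 9: x=[4.9393] v=[-2.1519]
Step 10: x=[4.7385] v=[-2.0076]
Step 11: x=[4.5602] v=[-1.7830]
Step 12: x=[4.4115] v=[-1.4871]
Step 13: x=[4.2983] v=[-1.1317]
Step 14: x=[4.2252] v=[-0.7310]
Step 15: x=[4.1951] v=[-0.3011]
Step 16: x=[4.2092] v=[0.1409]
First v>=0 after going negative at step 16, time=1.6000

Answer: 1.6000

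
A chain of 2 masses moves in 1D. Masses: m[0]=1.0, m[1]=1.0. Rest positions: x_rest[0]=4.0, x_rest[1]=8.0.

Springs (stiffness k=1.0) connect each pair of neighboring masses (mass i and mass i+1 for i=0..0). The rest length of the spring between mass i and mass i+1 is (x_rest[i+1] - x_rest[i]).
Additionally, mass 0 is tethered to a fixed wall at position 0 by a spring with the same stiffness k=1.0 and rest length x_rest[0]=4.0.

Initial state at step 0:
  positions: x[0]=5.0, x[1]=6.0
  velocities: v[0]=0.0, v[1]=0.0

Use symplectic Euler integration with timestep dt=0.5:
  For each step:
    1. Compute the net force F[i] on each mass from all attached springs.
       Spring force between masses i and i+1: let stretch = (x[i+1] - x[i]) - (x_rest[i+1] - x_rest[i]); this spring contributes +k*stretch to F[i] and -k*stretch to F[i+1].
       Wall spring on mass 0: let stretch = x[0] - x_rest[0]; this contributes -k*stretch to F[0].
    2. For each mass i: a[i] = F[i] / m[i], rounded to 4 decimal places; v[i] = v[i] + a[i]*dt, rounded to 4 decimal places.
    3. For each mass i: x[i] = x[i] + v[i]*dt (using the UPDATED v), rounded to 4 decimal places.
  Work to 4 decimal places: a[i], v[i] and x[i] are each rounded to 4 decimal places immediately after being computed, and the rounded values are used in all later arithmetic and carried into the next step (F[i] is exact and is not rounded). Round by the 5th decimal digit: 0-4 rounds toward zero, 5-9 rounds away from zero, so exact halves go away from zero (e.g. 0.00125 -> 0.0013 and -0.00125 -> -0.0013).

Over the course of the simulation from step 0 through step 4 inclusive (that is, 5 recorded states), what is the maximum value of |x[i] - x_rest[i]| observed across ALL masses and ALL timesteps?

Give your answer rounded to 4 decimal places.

Step 0: x=[5.0000 6.0000] v=[0.0000 0.0000]
Step 1: x=[4.0000 6.7500] v=[-2.0000 1.5000]
Step 2: x=[2.6875 7.8125] v=[-2.6250 2.1250]
Step 3: x=[1.9844 8.5938] v=[-1.4063 1.5625]
Step 4: x=[2.4375 8.7227] v=[0.9062 0.2578]
Max displacement = 2.0156

Answer: 2.0156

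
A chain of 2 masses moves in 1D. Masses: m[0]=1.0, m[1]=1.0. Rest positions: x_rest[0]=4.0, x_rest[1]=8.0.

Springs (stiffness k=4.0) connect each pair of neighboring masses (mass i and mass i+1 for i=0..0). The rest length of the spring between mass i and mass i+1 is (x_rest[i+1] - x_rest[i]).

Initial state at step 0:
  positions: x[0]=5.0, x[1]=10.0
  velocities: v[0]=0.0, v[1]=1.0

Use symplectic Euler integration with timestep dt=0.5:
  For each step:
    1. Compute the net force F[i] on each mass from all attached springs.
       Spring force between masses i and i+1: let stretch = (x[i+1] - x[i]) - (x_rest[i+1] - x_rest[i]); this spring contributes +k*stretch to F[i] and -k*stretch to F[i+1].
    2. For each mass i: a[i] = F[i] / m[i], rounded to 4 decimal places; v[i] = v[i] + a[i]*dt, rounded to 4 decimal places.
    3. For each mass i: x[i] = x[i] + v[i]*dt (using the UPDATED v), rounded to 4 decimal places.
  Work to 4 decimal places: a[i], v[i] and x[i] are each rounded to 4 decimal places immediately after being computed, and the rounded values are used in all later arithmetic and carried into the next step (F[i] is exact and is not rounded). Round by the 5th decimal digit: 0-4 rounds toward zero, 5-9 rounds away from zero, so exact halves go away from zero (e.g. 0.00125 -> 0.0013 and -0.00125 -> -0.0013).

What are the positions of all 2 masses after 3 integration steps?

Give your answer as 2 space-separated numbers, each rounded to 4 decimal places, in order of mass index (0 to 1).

Answer: 6.0000 10.5000

Derivation:
Step 0: x=[5.0000 10.0000] v=[0.0000 1.0000]
Step 1: x=[6.0000 9.5000] v=[2.0000 -1.0000]
Step 2: x=[6.5000 9.5000] v=[1.0000 0.0000]
Step 3: x=[6.0000 10.5000] v=[-1.0000 2.0000]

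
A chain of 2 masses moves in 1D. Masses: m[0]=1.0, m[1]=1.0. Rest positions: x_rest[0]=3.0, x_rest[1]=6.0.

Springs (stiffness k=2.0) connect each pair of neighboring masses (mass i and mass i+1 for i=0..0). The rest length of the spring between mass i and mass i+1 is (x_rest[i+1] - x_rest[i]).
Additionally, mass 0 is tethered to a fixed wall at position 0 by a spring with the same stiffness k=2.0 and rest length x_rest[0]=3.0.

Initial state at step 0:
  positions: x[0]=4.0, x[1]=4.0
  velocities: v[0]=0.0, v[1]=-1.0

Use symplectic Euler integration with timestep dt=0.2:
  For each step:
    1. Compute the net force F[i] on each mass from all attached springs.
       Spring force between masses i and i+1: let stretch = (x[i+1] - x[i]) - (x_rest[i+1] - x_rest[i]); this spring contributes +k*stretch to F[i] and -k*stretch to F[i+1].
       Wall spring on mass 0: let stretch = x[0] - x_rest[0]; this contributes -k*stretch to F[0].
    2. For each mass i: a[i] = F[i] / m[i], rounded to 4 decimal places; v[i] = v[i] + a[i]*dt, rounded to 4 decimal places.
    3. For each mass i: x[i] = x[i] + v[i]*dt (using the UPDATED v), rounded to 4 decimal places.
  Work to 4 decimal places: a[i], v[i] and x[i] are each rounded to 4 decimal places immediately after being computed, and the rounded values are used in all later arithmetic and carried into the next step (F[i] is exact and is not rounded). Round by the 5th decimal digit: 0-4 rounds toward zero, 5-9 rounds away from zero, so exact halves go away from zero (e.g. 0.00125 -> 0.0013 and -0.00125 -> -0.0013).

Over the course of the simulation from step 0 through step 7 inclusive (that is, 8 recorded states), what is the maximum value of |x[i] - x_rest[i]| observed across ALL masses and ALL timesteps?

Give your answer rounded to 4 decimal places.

Step 0: x=[4.0000 4.0000] v=[0.0000 -1.0000]
Step 1: x=[3.6800 4.0400] v=[-1.6000 0.2000]
Step 2: x=[3.0944 4.2912] v=[-2.9280 1.2560]
Step 3: x=[2.3570 4.6867] v=[-3.6870 1.9773]
Step 4: x=[1.6174 5.1358] v=[-3.6979 2.2454]
Step 5: x=[1.0299 5.5434] v=[-2.9375 2.0380]
Step 6: x=[0.7211 5.8299] v=[-1.5441 1.4326]
Step 7: x=[0.7633 5.9477] v=[0.2110 0.5891]
Max displacement = 2.2789

Answer: 2.2789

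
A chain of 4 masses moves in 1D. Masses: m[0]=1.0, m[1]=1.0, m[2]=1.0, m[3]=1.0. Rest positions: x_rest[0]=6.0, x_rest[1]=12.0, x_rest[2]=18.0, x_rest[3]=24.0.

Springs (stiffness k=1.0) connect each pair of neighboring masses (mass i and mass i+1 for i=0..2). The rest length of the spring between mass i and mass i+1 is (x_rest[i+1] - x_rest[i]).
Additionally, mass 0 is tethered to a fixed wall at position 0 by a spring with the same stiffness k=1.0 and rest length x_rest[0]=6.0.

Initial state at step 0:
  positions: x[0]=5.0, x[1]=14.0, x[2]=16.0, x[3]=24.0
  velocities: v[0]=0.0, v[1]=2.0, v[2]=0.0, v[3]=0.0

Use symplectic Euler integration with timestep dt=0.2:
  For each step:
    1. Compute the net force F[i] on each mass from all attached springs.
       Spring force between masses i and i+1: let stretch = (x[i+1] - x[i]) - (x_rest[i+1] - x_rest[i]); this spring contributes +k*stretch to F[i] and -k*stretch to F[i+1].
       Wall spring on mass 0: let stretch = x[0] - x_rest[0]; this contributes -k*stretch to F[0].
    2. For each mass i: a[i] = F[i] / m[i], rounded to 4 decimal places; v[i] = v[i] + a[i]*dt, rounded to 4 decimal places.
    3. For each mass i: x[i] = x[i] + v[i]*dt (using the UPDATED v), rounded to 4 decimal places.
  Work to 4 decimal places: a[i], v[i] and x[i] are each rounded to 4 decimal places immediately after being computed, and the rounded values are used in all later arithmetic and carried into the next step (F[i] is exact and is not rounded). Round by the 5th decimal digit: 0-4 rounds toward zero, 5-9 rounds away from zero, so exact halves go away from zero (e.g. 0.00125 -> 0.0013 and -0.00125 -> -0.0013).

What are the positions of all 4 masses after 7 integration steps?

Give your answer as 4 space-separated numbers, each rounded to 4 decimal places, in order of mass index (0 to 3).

Answer: 7.7190 11.4218 19.9933 23.0905

Derivation:
Step 0: x=[5.0000 14.0000 16.0000 24.0000] v=[0.0000 2.0000 0.0000 0.0000]
Step 1: x=[5.1600 14.1200 16.2400 23.9200] v=[0.8000 0.6000 1.2000 -0.4000]
Step 2: x=[5.4720 13.9664 16.7024 23.7728] v=[1.5600 -0.7680 2.3120 -0.7360]
Step 3: x=[5.9049 13.5825 17.3382 23.5828] v=[2.1645 -1.9197 3.1789 -0.9501]
Step 4: x=[6.4087 13.0417 18.0735 23.3830] v=[2.5190 -2.7041 3.6767 -0.9990]
Step 5: x=[6.9215 12.4368 18.8199 23.2108] v=[2.5639 -3.0243 3.7322 -0.8609]
Step 6: x=[7.3780 11.8667 19.4867 23.1030] v=[2.2827 -2.8507 3.3338 -0.5391]
Step 7: x=[7.7190 11.4218 19.9933 23.0905] v=[1.7048 -2.2244 2.5331 -0.0624]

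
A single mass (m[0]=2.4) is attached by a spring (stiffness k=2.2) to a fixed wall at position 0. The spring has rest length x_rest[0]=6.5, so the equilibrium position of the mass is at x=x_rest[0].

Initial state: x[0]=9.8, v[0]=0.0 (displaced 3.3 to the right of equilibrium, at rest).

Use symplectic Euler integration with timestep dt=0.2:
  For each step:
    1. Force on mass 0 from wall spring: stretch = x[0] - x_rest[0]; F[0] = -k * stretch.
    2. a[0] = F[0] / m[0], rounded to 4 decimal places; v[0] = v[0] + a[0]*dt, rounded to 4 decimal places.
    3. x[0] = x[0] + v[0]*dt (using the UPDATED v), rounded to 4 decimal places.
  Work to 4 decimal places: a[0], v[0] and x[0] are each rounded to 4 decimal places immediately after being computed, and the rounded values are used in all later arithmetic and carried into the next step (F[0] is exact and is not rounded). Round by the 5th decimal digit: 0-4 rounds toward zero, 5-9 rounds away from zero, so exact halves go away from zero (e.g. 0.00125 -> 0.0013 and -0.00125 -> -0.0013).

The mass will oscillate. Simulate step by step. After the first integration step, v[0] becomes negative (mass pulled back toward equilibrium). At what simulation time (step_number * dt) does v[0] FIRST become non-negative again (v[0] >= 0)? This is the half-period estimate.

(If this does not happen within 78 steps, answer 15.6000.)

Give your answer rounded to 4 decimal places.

Step 0: x=[9.8000] v=[0.0000]
Step 1: x=[9.6790] v=[-0.6050]
Step 2: x=[9.4414] v=[-1.1878]
Step 3: x=[9.0960] v=[-1.7271]
Step 4: x=[8.6554] v=[-2.2030]
Step 5: x=[8.1358] v=[-2.5982]
Step 6: x=[7.5562] v=[-2.8981]
Step 7: x=[6.9379] v=[-3.0917]
Step 8: x=[6.3035] v=[-3.1720]
Step 9: x=[5.6763] v=[-3.1360]
Step 10: x=[5.0793] v=[-2.9850]
Step 11: x=[4.5344] v=[-2.7245]
Step 12: x=[4.0616] v=[-2.3641]
Step 13: x=[3.6782] v=[-1.9171]
Step 14: x=[3.3982] v=[-1.3998]
Step 15: x=[3.2320] v=[-0.8311]
Step 16: x=[3.1856] v=[-0.2320]
Step 17: x=[3.2607] v=[0.3756]
First v>=0 after going negative at step 17, time=3.4000

Answer: 3.4000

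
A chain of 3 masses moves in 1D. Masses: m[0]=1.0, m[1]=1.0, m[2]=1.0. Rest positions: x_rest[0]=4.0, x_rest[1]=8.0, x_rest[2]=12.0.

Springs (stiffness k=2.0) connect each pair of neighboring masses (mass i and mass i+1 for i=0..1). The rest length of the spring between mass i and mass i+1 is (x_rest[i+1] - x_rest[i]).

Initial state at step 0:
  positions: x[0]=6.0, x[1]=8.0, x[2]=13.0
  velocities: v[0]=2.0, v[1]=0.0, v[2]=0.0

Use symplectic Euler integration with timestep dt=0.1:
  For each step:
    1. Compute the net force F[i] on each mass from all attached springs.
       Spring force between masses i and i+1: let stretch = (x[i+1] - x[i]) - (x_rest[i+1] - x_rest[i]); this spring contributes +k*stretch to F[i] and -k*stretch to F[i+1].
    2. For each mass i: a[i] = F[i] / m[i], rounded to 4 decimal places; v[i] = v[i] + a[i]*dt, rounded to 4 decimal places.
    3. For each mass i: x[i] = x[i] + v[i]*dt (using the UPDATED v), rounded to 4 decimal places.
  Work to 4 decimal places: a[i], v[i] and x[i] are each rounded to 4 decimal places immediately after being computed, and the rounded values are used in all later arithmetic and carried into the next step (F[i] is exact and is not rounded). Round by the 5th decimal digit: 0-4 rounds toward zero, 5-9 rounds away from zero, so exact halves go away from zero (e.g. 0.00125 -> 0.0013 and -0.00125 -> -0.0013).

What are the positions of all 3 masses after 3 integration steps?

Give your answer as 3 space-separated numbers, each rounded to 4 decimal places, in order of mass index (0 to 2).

Step 0: x=[6.0000 8.0000 13.0000] v=[2.0000 0.0000 0.0000]
Step 1: x=[6.1600 8.0600 12.9800] v=[1.6000 0.6000 -0.2000]
Step 2: x=[6.2780 8.1804 12.9416] v=[1.1800 1.2040 -0.3840]
Step 3: x=[6.3541 8.3580 12.8880] v=[0.7605 1.7758 -0.5362]

Answer: 6.3541 8.3580 12.8880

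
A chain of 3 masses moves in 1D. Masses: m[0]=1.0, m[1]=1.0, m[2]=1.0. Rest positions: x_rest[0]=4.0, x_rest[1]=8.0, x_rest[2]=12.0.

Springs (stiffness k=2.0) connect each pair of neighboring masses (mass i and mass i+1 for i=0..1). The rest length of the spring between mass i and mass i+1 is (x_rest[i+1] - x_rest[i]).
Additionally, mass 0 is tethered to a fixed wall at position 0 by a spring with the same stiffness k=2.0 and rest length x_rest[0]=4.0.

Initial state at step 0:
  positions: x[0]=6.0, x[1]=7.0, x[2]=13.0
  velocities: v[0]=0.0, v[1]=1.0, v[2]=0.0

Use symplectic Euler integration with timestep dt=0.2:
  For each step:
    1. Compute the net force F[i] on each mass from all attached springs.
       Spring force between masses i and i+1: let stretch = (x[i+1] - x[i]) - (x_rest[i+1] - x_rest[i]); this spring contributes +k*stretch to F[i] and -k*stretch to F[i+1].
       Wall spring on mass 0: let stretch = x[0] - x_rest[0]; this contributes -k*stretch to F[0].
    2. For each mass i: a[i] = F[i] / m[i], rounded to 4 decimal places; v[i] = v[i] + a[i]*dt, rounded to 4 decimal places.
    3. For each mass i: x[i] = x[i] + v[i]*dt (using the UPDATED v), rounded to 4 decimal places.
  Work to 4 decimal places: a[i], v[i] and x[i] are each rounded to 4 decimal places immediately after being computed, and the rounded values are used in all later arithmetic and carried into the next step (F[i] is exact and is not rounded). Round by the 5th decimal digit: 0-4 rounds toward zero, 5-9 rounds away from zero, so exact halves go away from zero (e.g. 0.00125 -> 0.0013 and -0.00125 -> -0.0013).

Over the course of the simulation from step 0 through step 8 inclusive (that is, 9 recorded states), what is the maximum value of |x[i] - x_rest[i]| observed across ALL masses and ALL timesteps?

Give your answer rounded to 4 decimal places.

Answer: 2.4356

Derivation:
Step 0: x=[6.0000 7.0000 13.0000] v=[0.0000 1.0000 0.0000]
Step 1: x=[5.6000 7.6000 12.8400] v=[-2.0000 3.0000 -0.8000]
Step 2: x=[4.9120 8.4592 12.5808] v=[-3.4400 4.2960 -1.2960]
Step 3: x=[4.1148 9.3644 12.3119] v=[-3.9859 4.5258 -1.3446]
Step 4: x=[3.4084 10.0854 12.1272] v=[-3.5320 3.6050 -0.9236]
Step 5: x=[2.9635 10.4356 12.0991] v=[-2.2246 1.7509 -0.1403]
Step 6: x=[2.8793 10.3211 12.2580] v=[-0.4212 -0.5725 0.7943]
Step 7: x=[3.1601 9.7662 12.5819] v=[1.4038 -2.7745 1.6195]
Step 8: x=[3.7165 8.9081 13.0005] v=[2.7822 -4.2907 2.0932]
Max displacement = 2.4356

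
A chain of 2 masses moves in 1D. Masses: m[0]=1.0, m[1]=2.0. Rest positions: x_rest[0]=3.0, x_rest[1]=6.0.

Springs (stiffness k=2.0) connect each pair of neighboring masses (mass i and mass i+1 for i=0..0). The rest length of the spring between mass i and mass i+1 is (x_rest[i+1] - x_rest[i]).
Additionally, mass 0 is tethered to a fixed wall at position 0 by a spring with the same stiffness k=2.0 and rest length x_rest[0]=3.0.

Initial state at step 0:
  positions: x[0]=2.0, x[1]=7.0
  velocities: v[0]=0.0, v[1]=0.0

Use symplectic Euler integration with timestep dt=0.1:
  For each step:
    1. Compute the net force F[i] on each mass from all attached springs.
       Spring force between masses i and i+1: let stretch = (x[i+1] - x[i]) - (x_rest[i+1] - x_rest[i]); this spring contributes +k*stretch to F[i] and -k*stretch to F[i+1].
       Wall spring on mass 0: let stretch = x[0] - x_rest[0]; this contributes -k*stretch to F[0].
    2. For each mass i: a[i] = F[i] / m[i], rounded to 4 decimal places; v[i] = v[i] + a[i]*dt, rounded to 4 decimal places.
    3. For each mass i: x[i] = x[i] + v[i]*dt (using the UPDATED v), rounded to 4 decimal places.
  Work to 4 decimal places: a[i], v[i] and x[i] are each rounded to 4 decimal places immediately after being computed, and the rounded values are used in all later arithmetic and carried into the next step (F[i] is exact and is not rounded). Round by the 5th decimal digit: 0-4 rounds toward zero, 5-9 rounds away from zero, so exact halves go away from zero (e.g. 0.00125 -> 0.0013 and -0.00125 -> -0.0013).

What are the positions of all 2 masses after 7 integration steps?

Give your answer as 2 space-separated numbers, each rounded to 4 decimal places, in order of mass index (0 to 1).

Step 0: x=[2.0000 7.0000] v=[0.0000 0.0000]
Step 1: x=[2.0600 6.9800] v=[0.6000 -0.2000]
Step 2: x=[2.1772 6.9408] v=[1.1720 -0.3920]
Step 3: x=[2.3461 6.8840] v=[1.6893 -0.5684]
Step 4: x=[2.5589 6.8118] v=[2.1277 -0.7222]
Step 5: x=[2.8056 6.7271] v=[2.4665 -0.8475]
Step 6: x=[3.0746 6.6331] v=[2.6897 -0.9397]
Step 7: x=[3.3533 6.5335] v=[2.7865 -0.9956]

Answer: 3.3533 6.5335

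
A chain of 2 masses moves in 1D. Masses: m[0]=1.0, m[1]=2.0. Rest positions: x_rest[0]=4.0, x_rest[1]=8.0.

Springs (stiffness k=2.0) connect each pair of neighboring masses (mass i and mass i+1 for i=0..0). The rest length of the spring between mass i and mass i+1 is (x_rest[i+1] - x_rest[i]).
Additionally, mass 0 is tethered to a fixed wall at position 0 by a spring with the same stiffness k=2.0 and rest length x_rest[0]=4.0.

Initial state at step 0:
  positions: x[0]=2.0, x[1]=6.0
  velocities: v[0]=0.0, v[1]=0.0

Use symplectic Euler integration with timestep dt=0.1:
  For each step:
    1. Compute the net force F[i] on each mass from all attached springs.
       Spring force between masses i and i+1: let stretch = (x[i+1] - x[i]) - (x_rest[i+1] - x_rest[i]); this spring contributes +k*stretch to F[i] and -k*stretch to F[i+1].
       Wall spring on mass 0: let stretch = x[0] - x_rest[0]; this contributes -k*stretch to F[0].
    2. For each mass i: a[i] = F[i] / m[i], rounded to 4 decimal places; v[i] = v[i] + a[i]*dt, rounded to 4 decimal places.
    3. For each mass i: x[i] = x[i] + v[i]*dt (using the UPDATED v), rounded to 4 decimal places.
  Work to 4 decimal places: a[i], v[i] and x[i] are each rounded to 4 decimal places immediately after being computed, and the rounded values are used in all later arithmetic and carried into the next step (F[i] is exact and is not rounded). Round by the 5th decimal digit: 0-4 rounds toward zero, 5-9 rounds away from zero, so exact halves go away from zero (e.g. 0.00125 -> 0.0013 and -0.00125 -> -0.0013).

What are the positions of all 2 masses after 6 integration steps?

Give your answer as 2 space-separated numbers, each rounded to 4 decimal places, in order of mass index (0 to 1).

Step 0: x=[2.0000 6.0000] v=[0.0000 0.0000]
Step 1: x=[2.0400 6.0000] v=[0.4000 0.0000]
Step 2: x=[2.1184 6.0004] v=[0.7840 0.0040]
Step 3: x=[2.2321 6.0020] v=[1.1367 0.0158]
Step 4: x=[2.3765 6.0059] v=[1.4443 0.0388]
Step 5: x=[2.5460 6.0135] v=[1.6949 0.0759]
Step 6: x=[2.7339 6.0264] v=[1.8792 0.1292]

Answer: 2.7339 6.0264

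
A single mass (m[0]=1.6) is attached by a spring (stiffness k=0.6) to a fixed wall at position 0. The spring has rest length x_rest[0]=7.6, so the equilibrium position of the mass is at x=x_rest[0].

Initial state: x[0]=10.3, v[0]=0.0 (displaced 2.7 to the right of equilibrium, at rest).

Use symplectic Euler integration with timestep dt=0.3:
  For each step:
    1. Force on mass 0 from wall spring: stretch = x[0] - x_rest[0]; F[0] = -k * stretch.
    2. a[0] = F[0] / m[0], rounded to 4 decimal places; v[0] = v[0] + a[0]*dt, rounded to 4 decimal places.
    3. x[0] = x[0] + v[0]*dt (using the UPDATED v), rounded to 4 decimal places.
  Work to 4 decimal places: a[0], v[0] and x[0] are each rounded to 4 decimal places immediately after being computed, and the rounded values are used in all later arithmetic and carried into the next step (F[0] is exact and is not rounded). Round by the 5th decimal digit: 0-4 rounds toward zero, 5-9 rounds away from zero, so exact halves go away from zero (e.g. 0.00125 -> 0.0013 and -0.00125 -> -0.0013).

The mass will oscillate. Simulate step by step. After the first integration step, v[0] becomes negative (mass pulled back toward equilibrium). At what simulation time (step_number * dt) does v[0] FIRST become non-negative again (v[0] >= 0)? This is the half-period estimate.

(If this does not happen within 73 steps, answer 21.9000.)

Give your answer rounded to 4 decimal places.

Step 0: x=[10.3000] v=[0.0000]
Step 1: x=[10.2089] v=[-0.3038]
Step 2: x=[10.0297] v=[-0.5973]
Step 3: x=[9.7685] v=[-0.8706]
Step 4: x=[9.4341] v=[-1.1146]
Step 5: x=[9.0378] v=[-1.3209]
Step 6: x=[8.5930] v=[-1.4827]
Step 7: x=[8.1147] v=[-1.5944]
Step 8: x=[7.6190] v=[-1.6523]
Step 9: x=[7.1227] v=[-1.6544]
Step 10: x=[6.6425] v=[-1.6007]
Step 11: x=[6.1946] v=[-1.4930]
Step 12: x=[5.7941] v=[-1.3349]
Step 13: x=[5.4546] v=[-1.1317]
Step 14: x=[5.1875] v=[-0.8904]
Step 15: x=[5.0018] v=[-0.6190]
Step 16: x=[4.9038] v=[-0.3267]
Step 17: x=[4.8968] v=[-0.0234]
Step 18: x=[4.9810] v=[0.2807]
First v>=0 after going negative at step 18, time=5.4000

Answer: 5.4000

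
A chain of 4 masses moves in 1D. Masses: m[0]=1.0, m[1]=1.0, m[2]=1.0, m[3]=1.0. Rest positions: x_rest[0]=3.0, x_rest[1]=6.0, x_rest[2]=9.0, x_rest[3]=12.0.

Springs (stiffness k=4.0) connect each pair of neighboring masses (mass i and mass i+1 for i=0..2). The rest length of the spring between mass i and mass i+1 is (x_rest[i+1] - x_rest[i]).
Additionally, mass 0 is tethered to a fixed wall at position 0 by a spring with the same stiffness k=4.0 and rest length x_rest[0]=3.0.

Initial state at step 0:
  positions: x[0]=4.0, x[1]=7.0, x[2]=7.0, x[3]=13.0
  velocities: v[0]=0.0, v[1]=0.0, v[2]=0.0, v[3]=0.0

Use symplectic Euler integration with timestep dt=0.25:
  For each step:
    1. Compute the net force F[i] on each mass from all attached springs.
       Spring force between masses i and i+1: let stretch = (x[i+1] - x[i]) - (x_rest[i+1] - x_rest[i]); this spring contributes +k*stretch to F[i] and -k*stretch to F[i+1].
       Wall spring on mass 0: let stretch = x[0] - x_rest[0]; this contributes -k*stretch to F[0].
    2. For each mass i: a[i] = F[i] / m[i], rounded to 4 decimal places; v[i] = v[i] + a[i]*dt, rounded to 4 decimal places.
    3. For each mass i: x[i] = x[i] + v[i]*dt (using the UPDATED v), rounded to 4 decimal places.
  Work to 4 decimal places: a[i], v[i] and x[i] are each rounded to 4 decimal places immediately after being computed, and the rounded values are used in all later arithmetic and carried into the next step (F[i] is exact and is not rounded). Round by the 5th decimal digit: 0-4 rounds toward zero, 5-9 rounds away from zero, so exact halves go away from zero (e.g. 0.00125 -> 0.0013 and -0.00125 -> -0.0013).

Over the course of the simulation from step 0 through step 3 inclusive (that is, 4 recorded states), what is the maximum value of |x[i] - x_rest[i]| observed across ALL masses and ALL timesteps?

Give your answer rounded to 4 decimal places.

Step 0: x=[4.0000 7.0000 7.0000 13.0000] v=[0.0000 0.0000 0.0000 0.0000]
Step 1: x=[3.7500 6.2500 8.5000 12.2500] v=[-1.0000 -3.0000 6.0000 -3.0000]
Step 2: x=[3.1875 5.4375 10.3750 11.3125] v=[-2.2500 -3.2500 7.5000 -3.7500]
Step 3: x=[2.3906 5.2969 11.2500 10.8906] v=[-3.1875 -0.5625 3.5000 -1.6875]
Max displacement = 2.2500

Answer: 2.2500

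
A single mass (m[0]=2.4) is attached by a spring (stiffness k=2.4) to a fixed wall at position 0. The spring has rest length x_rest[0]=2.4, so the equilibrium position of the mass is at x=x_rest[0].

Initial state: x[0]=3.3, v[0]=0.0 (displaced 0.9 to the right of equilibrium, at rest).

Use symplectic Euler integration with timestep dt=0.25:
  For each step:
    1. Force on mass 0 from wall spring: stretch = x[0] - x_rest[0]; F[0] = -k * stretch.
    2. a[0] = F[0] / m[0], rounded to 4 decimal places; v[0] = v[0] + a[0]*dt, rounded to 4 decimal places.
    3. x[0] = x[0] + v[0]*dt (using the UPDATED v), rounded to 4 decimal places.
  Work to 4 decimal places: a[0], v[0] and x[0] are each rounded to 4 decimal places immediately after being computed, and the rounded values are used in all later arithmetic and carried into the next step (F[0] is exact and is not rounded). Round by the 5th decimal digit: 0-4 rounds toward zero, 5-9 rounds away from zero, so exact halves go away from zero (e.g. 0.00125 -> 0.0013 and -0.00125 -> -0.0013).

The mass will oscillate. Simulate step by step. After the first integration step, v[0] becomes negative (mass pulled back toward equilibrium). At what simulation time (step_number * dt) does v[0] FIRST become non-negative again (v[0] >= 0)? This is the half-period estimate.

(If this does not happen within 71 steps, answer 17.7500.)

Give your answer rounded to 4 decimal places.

Answer: 3.2500

Derivation:
Step 0: x=[3.3000] v=[0.0000]
Step 1: x=[3.2438] v=[-0.2250]
Step 2: x=[3.1348] v=[-0.4360]
Step 3: x=[2.9799] v=[-0.6197]
Step 4: x=[2.7887] v=[-0.7647]
Step 5: x=[2.5732] v=[-0.8619]
Step 6: x=[2.3469] v=[-0.9052]
Step 7: x=[2.1239] v=[-0.8919]
Step 8: x=[1.9182] v=[-0.8229]
Step 9: x=[1.7426] v=[-0.7025]
Step 10: x=[1.6081] v=[-0.5382]
Step 11: x=[1.5231] v=[-0.3402]
Step 12: x=[1.4929] v=[-0.1210]
Step 13: x=[1.5194] v=[0.1058]
First v>=0 after going negative at step 13, time=3.2500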